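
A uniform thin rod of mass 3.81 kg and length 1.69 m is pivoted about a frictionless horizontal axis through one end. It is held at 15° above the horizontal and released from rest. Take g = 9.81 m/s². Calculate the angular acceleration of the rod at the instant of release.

α ≈ 8.41 rad/s²

About the pivot, I = (1/3)ML² = (1/3)(3.81)(1.69)² = 3.627 kg·m².
The weight acts at the center, a distance L/2 = 0.8450 m from the pivot; τ = Mg(L/2) cos 15° = 30.51 N·m.
α = τ/I = 30.51/3.627 = 8.410 rad/s².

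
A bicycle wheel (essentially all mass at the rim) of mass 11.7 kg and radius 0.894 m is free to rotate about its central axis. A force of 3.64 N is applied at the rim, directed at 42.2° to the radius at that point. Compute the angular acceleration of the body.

α ≈ 0.234 rad/s²

I = MR² = (11.7)(0.894)² = 9.351 kg·m².
Only the tangential component produces torque: τ = F R sinθ = (3.64)(0.894) sin 42.2° = 2.186 N·m.
Newton's second law for rotation, τ = Iα, gives α = τ/I = 2.186/9.351 = 0.2338 rad/s².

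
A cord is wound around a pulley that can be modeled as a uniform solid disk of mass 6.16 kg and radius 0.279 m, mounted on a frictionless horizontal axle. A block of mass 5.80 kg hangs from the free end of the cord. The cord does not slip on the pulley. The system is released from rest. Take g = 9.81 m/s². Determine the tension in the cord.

T ≈ 19.7 N

I = ½MR² = (1/2)(6.16)(0.279)² = 0.2398 kg·m².
Block: mg − T = ma. Pulley: TR = Iα. No-slip: a = αR, so T = (I/R²)a = 3.080·a.
Then mg = (m + 3.080)a, so a = (5.80)(9.81)/(5.80 + 3.080) = 6.407 m/s².
T = 3.080·a = 19.73 N.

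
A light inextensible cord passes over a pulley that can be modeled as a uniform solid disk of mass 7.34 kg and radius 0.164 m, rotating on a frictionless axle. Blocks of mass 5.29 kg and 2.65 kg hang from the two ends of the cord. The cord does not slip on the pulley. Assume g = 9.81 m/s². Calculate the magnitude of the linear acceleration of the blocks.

a ≈ 2.23 m/s²

I = ½MR² = (1/2)(7.34)(0.164)² = 0.09871 kg·m².
Heavier block: m₁g − T₁ = m₁a. Lighter block: T₂ − m₂g = m₂a.
Pulley: (T₁ − T₂)R = Iα = I(a/R), so T₁ − T₂ = (I/R²)a = (1/2)M_p a = 3.670·a.
Adding the three: (m₁ − m₂)g = (m₁ + m₂ + 3.670)a, so a = (5.29 − 2.65)(9.81)/(5.29 + 2.65 + 3.670) = 2.231 m/s².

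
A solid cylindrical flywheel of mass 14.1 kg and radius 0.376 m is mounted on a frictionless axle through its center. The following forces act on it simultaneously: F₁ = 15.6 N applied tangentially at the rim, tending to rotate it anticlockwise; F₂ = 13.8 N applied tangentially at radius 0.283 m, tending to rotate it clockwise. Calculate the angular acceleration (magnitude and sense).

I = ½MR² = (1/2)(14.1)(0.376)² = 0.9967 kg·m².
Taking anticlockwise as positive: τ₁ = +(15.6)(0.376) = +5.866 N·m; τ₂ = −(13.8)(0.283) = −3.905 N·m.
Net torque τ = 1.960 N·m.
α = τ/I = 1.960/0.9967 = 1.967 rad/s².

α ≈ 1.97 rad/s², anticlockwise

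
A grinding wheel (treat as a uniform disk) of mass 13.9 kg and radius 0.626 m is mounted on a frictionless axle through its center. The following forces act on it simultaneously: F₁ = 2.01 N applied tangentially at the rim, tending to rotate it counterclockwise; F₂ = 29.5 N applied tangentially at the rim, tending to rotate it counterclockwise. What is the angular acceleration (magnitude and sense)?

α ≈ 7.24 rad/s², counterclockwise

I = ½MR² = (1/2)(13.9)(0.626)² = 2.724 kg·m².
Taking counterclockwise as positive: τ₁ = +(2.01)(0.626) = +1.258 N·m; τ₂ = +(29.5)(0.626) = +18.47 N·m.
Net torque τ = 19.73 N·m.
α = τ/I = 19.73/2.724 = 7.243 rad/s².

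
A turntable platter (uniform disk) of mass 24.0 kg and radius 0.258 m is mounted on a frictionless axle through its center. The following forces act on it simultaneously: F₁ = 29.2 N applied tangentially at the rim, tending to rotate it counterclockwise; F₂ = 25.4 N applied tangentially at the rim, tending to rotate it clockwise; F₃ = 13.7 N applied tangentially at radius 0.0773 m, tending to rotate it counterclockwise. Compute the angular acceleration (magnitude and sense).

I = ½MR² = (1/2)(24.0)(0.258)² = 0.7988 kg·m².
Taking counterclockwise as positive: τ₁ = +(29.2)(0.258) = +7.534 N·m; τ₂ = −(25.4)(0.258) = −6.553 N·m; τ₃ = +(13.7)(0.0773) = +1.059 N·m.
Net torque τ = 2.039 N·m.
α = τ/I = 2.039/0.7988 = 2.553 rad/s².

α ≈ 2.55 rad/s², counterclockwise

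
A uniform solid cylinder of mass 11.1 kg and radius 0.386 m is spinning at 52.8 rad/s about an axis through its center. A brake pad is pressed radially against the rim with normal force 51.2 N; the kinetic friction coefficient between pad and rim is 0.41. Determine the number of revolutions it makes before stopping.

I = ½MR² = (1/2)(11.1)(0.386)² = 0.8269 kg·m².
Friction force f = μN = (0.41)(51.2) = 20.99 N at the rim; torque magnitude τ = fR = 8.103 N·m, opposing ω.
|α| = τ/I = 8.103/0.8269 = 9.799 rad/s² (deceleration).
ω² = ω₀² − 2|α|θ with ω = 0 ⇒ θ = ω₀²/(2|α|) = 142.3 rad = 22.64 rev.

≈ 22.6 revolutions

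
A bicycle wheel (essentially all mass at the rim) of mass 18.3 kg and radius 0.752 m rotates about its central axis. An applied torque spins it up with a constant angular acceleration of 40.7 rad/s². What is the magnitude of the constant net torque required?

I = MR² = (18.3)(0.752)² = 10.35 kg·m².
τ = Iα = (10.35)(40.70) = 421.2 N·m.

τ ≈ 421 N·m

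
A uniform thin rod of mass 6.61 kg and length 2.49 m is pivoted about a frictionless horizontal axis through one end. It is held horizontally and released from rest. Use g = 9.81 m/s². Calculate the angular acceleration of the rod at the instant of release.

α ≈ 5.91 rad/s²

About the pivot, I = (1/3)ML² = (1/3)(6.61)(2.49)² = 13.66 kg·m².
The weight acts at the center, a distance L/2 = 1.245 m from the pivot; τ = Mg(L/2) = 80.73 N·m.
α = τ/I = 80.73/13.66 = 5.910 rad/s².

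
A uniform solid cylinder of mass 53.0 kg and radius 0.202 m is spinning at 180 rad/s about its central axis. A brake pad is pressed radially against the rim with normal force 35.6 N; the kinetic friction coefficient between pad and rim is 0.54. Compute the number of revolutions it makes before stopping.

≈ 718 revolutions

I = ½MR² = (1/2)(53.0)(0.202)² = 1.081 kg·m².
Friction force f = μN = (0.54)(35.6) = 19.22 N at the rim; torque magnitude τ = fR = 3.883 N·m, opposing ω.
|α| = τ/I = 3.883/1.081 = 3.591 rad/s² (deceleration).
ω² = ω₀² − 2|α|θ with ω = 0 ⇒ θ = ω₀²/(2|α|) = 4511 rad = 717.9 rev.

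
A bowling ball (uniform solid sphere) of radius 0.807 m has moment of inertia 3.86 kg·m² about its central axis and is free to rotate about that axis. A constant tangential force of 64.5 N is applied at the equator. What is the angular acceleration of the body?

τ = F R = (64.5)(0.807) = 52.05 N·m.
From τ = Iα: α = 52.05/3.860 = 13.48 rad/s².

α ≈ 13.5 rad/s²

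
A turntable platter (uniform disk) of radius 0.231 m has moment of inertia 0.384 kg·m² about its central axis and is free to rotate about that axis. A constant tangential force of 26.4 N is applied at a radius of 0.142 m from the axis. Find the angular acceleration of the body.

α ≈ 9.76 rad/s²

τ = F·r = (26.4)(0.142) = 3.749 N·m.
Newton's second law for rotation, τ = Iα, gives α = τ/I = 3.749/0.3840 = 9.762 rad/s².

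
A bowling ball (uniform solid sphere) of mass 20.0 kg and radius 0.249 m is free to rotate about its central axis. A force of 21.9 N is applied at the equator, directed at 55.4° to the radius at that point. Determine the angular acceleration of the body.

α ≈ 9.05 rad/s²

I = (2/5)MR² = (2/5)(20.0)(0.249)² = 0.4960 kg·m².
Only the tangential component produces torque: τ = F R sinθ = (21.9)(0.249) sin 55.4° = 4.489 N·m.
Newton's second law for rotation, τ = Iα, gives α = τ/I = 4.489/0.4960 = 9.050 rad/s².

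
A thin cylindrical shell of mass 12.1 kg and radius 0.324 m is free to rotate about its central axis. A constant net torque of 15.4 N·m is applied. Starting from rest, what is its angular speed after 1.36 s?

I = MR² = (12.1)(0.324)² = 1.270 kg·m².
α = τ/I = 15.4/1.270 = 12.12 rad/s².
ω = ω₀ + αt = 0 + (12.12)(1.36) = 16.49 rad/s.

ω ≈ 16.5 rad/s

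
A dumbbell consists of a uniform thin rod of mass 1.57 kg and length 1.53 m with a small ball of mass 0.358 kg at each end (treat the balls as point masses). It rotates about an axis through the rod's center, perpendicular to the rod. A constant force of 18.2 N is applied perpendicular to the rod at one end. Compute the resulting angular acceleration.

I_rod = (1/12)ML² = (1/12)(1.57)(1.53)² = 0.3063 kg·m².
I_balls = 2·m·(L/2)² = 2(0.358)(0.7650)² = 0.4190 kg·m².
Total I = 0.7253 kg·m².
τ = F·(L/2) = (18.2)(0.765) = 13.92 N·m.
α = τ/I = 13.92/0.7253 = 19.20 rad/s².

α ≈ 19.2 rad/s²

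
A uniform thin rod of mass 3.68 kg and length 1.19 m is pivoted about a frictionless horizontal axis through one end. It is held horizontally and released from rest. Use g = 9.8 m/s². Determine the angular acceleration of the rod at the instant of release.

α ≈ 12.4 rad/s²

About the pivot, I = (1/3)ML² = (1/3)(3.68)(1.19)² = 1.737 kg·m².
The weight acts at the center, a distance L/2 = 0.5950 m from the pivot; τ = Mg(L/2) = 21.46 N·m.
α = τ/I = 21.46/1.737 = 12.35 rad/s².
(Equivalently α = (3g/(2L)) = 12.35 rad/s².)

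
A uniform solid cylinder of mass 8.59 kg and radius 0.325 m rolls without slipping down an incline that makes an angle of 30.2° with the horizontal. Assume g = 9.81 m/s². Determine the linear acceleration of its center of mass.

Translation along the incline: Mg sinθ − f = Ma.
Rotation about the center: fR = Iα with I = ½MR². No-slip gives a = αR, so f = (I/R²)a = (1/2)M a.
Substituting: Mg sinθ = (1 + 0.5000)Ma, so a = g sinθ/(1 + 0.5000) = (9.81) sin 30.2° / 1.500 = 3.290 m/s².

a ≈ 3.29 m/s²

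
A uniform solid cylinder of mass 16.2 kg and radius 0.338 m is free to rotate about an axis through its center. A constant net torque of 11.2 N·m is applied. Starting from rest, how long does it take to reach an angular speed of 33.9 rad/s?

I = ½MR² = (1/2)(16.2)(0.338)² = 0.9254 kg·m².
α = τ/I = 11.2/0.9254 = 12.10 rad/s².
ω = αt ⇒ t = ω/α = 33.9/12.10 = 2.801 s.

t ≈ 2.80 s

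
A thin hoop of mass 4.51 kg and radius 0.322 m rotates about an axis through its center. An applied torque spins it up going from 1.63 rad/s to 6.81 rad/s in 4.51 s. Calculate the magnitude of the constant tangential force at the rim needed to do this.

I = MR² = (4.51)(0.322)² = 0.4676 kg·m².
α = Δω/Δt = (6.81 − 1.63)/4.51 = 1.149 rad/s².
The required torque is τ = Iα = (0.4676)(1.149) = 0.5371 N·m.
A tangential force at the rim gives τ = FR, so F = τ/R = 0.5371/0.322 = 1.668 N.

F ≈ 1.67 N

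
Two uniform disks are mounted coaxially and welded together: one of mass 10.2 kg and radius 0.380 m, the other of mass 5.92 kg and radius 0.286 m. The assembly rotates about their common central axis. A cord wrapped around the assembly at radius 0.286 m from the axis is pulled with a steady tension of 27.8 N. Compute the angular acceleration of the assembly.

I = ½M₁R₁² + ½M₂R₂² = ½(10.2)(0.380)² + ½(5.92)(0.286)² = 0.9786 kg·m².
τ = F r = (27.8)(0.286) = 7.951 N·m.
α = τ/I = 7.951/0.9786 = 8.125 rad/s².

α ≈ 8.13 rad/s²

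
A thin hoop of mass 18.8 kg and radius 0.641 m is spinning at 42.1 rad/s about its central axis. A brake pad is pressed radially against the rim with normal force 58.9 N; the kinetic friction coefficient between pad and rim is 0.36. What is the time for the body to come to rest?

I = MR² = (18.8)(0.641)² = 7.725 kg·m².
Friction force f = μN = (0.36)(58.9) = 21.20 N at the rim; torque magnitude τ = fR = 13.59 N·m, opposing ω.
|α| = τ/I = 13.59/7.725 = 1.760 rad/s² (deceleration).
0 = ω₀ − |α|t ⇒ t = ω₀/|α| = 42.1/1.760 = 23.93 s.

t ≈ 23.9 s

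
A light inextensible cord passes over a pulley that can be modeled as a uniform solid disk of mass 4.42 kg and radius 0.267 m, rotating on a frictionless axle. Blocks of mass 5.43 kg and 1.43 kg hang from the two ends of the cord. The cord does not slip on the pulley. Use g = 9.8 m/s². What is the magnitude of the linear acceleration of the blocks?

a ≈ 4.32 m/s²

I = ½MR² = (1/2)(4.42)(0.267)² = 0.1575 kg·m².
Heavier block: m₁g − T₁ = m₁a. Lighter block: T₂ − m₂g = m₂a.
Pulley: (T₁ − T₂)R = Iα = I(a/R), so T₁ − T₂ = (I/R²)a = (1/2)M_p a = 2.210·a.
Adding the three: (m₁ − m₂)g = (m₁ + m₂ + 2.210)a, so a = (5.43 − 1.43)(9.8)/(5.43 + 1.43 + 2.210) = 4.322 m/s².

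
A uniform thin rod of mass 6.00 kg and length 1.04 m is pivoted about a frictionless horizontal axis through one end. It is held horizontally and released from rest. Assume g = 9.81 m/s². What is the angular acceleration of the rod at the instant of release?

About the pivot, I = (1/3)ML² = (1/3)(6.00)(1.04)² = 2.163 kg·m².
The weight acts at the center, a distance L/2 = 0.5200 m from the pivot; τ = Mg(L/2) = 30.61 N·m.
α = τ/I = 30.61/2.163 = 14.15 rad/s².
(Equivalently α = (3g/(2L)) = 14.15 rad/s².)

α ≈ 14.1 rad/s²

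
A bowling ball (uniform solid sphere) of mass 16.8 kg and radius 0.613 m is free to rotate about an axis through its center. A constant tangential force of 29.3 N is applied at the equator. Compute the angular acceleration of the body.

α ≈ 7.11 rad/s²

I = (2/5)MR² = (2/5)(16.8)(0.613)² = 2.525 kg·m².
τ = F R = (29.3)(0.613) = 17.96 N·m.
From τ = Iα: α = 17.96/2.525 = 7.113 rad/s².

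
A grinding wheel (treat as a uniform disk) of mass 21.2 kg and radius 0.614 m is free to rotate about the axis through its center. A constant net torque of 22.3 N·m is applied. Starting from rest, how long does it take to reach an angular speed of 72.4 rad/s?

I = ½MR² = (1/2)(21.2)(0.614)² = 3.996 kg·m².
α = τ/I = 22.3/3.996 = 5.580 rad/s².
ω = αt ⇒ t = ω/α = 72.4/5.580 = 12.97 s.

t ≈ 13.0 s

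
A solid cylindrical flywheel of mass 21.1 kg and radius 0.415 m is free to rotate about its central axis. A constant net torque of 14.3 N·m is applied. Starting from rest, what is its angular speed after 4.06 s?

I = ½MR² = (1/2)(21.1)(0.415)² = 1.817 kg·m².
α = τ/I = 14.3/1.817 = 7.870 rad/s².
ω = ω₀ + αt = 0 + (7.870)(4.06) = 31.95 rad/s.

ω ≈ 32.0 rad/s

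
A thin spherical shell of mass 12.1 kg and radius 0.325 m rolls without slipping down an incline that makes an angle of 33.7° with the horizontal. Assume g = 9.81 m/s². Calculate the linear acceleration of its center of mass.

Translation along the incline: Mg sinθ − f = Ma.
Rotation about the center: fR = Iα with I = (2/3)MR². No-slip gives a = αR, so f = (I/R²)a = (2/3)M a.
Substituting: Mg sinθ = (1 + 0.6667)Ma, so a = g sinθ/(1 + 0.6667) = (9.81) sin 33.7° / 1.667 = 3.266 m/s².

a ≈ 3.27 m/s²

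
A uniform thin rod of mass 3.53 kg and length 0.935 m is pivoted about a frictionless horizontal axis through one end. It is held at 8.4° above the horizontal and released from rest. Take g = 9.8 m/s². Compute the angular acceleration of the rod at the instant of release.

About the pivot, I = (1/3)ML² = (1/3)(3.53)(0.935)² = 1.029 kg·m².
The weight acts at the center, a distance L/2 = 0.4675 m from the pivot; τ = Mg(L/2) cos 8.4° = 16.00 N·m.
α = τ/I = 16.00/1.029 = 15.55 rad/s².
(Equivalently α = (3g/(2L)) cos 8.4° = 15.55 rad/s².)

α ≈ 15.6 rad/s²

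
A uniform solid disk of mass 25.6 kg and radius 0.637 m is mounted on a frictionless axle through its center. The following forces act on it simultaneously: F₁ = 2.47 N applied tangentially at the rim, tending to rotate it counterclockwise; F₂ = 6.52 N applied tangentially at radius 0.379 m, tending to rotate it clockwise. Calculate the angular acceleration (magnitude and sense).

I = ½MR² = (1/2)(25.6)(0.637)² = 5.194 kg·m².
Taking counterclockwise as positive: τ₁ = +(2.47)(0.637) = +1.573 N·m; τ₂ = −(6.52)(0.379) = −2.471 N·m.
Net torque τ = -0.8977 N·m.
α = τ/I = -0.8977/5.194 = -0.1728 rad/s².

α ≈ 0.173 rad/s², clockwise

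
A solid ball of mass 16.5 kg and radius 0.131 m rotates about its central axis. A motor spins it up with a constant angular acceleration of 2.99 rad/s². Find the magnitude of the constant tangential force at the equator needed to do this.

F ≈ 2.59 N

I = (2/5)MR² = (2/5)(16.5)(0.131)² = 0.1133 kg·m².
The required torque is τ = Iα = (0.1133)(2.990) = 0.3387 N·m.
A tangential force at the equator gives τ = FR, so F = τ/R = 0.3387/0.131 = 2.585 N.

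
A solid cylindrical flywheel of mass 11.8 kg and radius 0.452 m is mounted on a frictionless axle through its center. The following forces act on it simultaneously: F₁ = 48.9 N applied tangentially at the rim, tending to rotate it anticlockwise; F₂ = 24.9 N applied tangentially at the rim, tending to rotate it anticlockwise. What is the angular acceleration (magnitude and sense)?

α ≈ 27.7 rad/s², anticlockwise

I = ½MR² = (1/2)(11.8)(0.452)² = 1.205 kg·m².
Taking anticlockwise as positive: τ₁ = +(48.9)(0.452) = +22.10 N·m; τ₂ = +(24.9)(0.452) = +11.25 N·m.
Net torque τ = 33.36 N·m.
α = τ/I = 33.36/1.205 = 27.67 rad/s².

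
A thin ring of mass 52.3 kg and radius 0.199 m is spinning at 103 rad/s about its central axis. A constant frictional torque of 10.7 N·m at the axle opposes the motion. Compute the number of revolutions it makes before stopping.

I = MR² = (52.3)(0.199)² = 2.071 kg·m².
The net torque has magnitude 10.7 N·m, opposing ω.
|α| = τ/I = 10.70/2.071 = 5.166 rad/s² (deceleration).
ω² = ω₀² − 2|α|θ with ω = 0 ⇒ θ = ω₀²/(2|α|) = 1027 rad = 163.4 rev.

≈ 163 revolutions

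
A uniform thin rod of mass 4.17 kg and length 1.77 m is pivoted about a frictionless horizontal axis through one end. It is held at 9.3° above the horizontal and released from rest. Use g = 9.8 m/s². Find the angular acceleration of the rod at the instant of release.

About the pivot, I = (1/3)ML² = (1/3)(4.17)(1.77)² = 4.355 kg·m².
The weight acts at the center, a distance L/2 = 0.8850 m from the pivot; τ = Mg(L/2) cos 9.3° = 35.69 N·m.
α = τ/I = 35.69/4.355 = 8.196 rad/s².
(Equivalently α = (3g/(2L)) cos 9.3° = 8.196 rad/s².)

α ≈ 8.20 rad/s²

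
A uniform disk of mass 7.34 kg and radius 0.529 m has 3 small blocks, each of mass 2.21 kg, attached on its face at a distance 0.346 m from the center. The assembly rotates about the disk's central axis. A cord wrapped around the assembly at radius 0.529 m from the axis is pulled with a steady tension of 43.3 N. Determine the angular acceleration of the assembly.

I_disk = ½MR² = ½(7.34)(0.529)² = 1.027 kg·m².
I_blocks = 3·m·r² = 3(2.21)(0.346)² = 0.7937 kg·m².
Total I = 1.821 kg·m².
τ = F r = (43.3)(0.529) = 22.91 N·m.
α = τ/I = 22.91/1.821 = 12.58 rad/s².

α ≈ 12.6 rad/s²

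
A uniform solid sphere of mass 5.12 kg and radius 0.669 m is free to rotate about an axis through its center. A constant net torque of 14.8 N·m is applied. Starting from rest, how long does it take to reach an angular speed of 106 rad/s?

t ≈ 6.56 s

I = (2/5)MR² = (2/5)(5.12)(0.669)² = 0.9166 kg·m².
α = τ/I = 14.8/0.9166 = 16.15 rad/s².
ω = αt ⇒ t = ω/α = 106/16.15 = 6.565 s.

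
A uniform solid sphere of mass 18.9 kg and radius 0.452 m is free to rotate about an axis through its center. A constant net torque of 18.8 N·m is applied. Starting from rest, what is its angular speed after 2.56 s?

I = (2/5)MR² = (2/5)(18.9)(0.452)² = 1.545 kg·m².
α = τ/I = 18.8/1.545 = 12.17 rad/s².
ω = ω₀ + αt = 0 + (12.17)(2.56) = 31.16 rad/s.

ω ≈ 31.2 rad/s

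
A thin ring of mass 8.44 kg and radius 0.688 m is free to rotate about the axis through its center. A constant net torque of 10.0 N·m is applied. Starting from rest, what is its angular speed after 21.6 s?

I = MR² = (8.44)(0.688)² = 3.995 kg·m².
α = τ/I = 10.0/3.995 = 2.503 rad/s².
ω = ω₀ + αt = 0 + (2.503)(21.6) = 54.07 rad/s.

ω ≈ 54.1 rad/s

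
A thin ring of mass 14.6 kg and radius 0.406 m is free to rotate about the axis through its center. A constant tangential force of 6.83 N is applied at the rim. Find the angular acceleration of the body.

α ≈ 1.15 rad/s²

I = MR² = (14.6)(0.406)² = 2.407 kg·m².
τ = F R = (6.83)(0.406) = 2.773 N·m.
Newton's second law for rotation, τ = Iα, gives α = τ/I = 2.773/2.407 = 1.152 rad/s².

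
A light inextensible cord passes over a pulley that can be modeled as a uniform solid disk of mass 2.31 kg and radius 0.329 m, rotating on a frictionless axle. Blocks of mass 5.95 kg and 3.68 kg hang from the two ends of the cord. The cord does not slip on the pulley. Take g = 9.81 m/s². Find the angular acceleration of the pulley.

I = ½MR² = (1/2)(2.31)(0.329)² = 0.1250 kg·m².
Heavier block: m₁g − T₁ = m₁a. Lighter block: T₂ − m₂g = m₂a.
Pulley: (T₁ − T₂)R = Iα = I(a/R), so T₁ − T₂ = (I/R²)a = (1/2)M_p a = 1.155·a.
Adding the three: (m₁ − m₂)g = (m₁ + m₂ + 1.155)a, so a = (5.95 − 3.68)(9.81)/(5.95 + 3.68 + 1.155) = 2.065 m/s².
α = a/R = 2.065/0.329 = 6.276 rad/s².

α ≈ 6.28 rad/s²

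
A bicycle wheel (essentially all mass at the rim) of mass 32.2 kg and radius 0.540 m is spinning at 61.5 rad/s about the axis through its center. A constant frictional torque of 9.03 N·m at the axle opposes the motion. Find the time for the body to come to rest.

t ≈ 63.9 s

I = MR² = (32.2)(0.540)² = 9.390 kg·m².
The net torque has magnitude 9.03 N·m, opposing ω.
|α| = τ/I = 9.030/9.390 = 0.9617 rad/s² (deceleration).
0 = ω₀ − |α|t ⇒ t = ω₀/|α| = 61.5/0.9617 = 63.95 s.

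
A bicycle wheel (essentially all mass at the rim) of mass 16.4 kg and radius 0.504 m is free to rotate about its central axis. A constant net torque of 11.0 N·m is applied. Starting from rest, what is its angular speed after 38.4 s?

ω ≈ 101 rad/s

I = MR² = (16.4)(0.504)² = 4.166 kg·m².
α = τ/I = 11.0/4.166 = 2.641 rad/s².
ω = ω₀ + αt = 0 + (2.641)(38.4) = 101.4 rad/s.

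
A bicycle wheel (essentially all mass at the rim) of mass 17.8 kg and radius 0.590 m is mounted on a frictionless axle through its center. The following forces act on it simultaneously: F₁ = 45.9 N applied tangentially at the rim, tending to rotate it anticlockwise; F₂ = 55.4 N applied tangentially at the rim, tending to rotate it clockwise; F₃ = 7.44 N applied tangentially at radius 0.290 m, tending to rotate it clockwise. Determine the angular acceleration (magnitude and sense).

α ≈ 1.25 rad/s², clockwise

I = MR² = (17.8)(0.590)² = 6.196 kg·m².
Taking anticlockwise as positive: τ₁ = +(45.9)(0.590) = +27.08 N·m; τ₂ = −(55.4)(0.590) = −32.69 N·m; τ₃ = −(7.44)(0.290) = −2.158 N·m.
Net torque τ = -7.763 N·m.
α = τ/I = -7.763/6.196 = -1.253 rad/s².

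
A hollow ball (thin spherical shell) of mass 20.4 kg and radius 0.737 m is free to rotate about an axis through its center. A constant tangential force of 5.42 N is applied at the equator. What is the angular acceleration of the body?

α ≈ 0.541 rad/s²

I = (2/3)MR² = (2/3)(20.4)(0.737)² = 7.387 kg·m².
τ = F R = (5.42)(0.737) = 3.995 N·m.
Newton's second law for rotation, τ = Iα, gives α = τ/I = 3.995/7.387 = 0.5407 rad/s².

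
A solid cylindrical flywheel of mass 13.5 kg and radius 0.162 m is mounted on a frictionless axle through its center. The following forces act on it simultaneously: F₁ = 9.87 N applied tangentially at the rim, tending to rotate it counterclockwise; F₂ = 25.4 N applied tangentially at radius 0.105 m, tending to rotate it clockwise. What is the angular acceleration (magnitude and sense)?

I = ½MR² = (1/2)(13.5)(0.162)² = 0.1771 kg·m².
Taking counterclockwise as positive: τ₁ = +(9.87)(0.162) = +1.599 N·m; τ₂ = −(25.4)(0.105) = −2.667 N·m.
Net torque τ = -1.068 N·m.
α = τ/I = -1.068/0.1771 = -6.029 rad/s².

α ≈ 6.03 rad/s², clockwise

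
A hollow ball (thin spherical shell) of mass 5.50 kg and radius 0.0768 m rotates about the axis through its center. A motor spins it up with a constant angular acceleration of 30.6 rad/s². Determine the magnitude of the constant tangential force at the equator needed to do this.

I = (2/3)MR² = (2/3)(5.50)(0.0768)² = 0.02163 kg·m².
The required torque is τ = Iα = (0.02163)(30.60) = 0.6618 N·m.
A tangential force at the equator gives τ = FR, so F = τ/R = 0.6618/0.0768 = 8.617 N.

F ≈ 8.62 N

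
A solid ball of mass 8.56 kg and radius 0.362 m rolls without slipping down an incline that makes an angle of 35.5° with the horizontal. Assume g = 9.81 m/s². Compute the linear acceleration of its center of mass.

a ≈ 4.07 m/s²

Translation along the incline: Mg sinθ − f = Ma.
Rotation about the center: fR = Iα with I = (2/5)MR². No-slip gives a = αR, so f = (I/R²)a = (2/5)M a.
Substituting: Mg sinθ = (1 + 0.4000)Ma, so a = g sinθ/(1 + 0.4000) = (9.81) sin 35.5° / 1.400 = 4.069 m/s².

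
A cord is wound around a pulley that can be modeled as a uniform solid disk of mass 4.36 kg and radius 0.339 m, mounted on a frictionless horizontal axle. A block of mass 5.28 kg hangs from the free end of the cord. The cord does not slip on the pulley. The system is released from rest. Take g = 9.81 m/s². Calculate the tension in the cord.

I = ½MR² = (1/2)(4.36)(0.339)² = 0.2505 kg·m².
Block: mg − T = ma. Pulley: TR = Iα. No-slip: a = αR, so T = (I/R²)a = 2.180·a.
Then mg = (m + 2.180)a, so a = (5.28)(9.81)/(5.28 + 2.180) = 6.943 m/s².
T = 2.180·a = 15.14 N.

T ≈ 15.1 N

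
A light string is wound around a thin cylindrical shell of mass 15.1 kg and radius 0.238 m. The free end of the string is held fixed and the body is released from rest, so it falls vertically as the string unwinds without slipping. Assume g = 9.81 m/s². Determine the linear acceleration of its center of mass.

Translation: Mg − T = Ma. Rotation about the center: TR = Iα with I = MR².
With a = αR: T = (I/R²)a = M a, so Mg = (1 + 1.000)Ma.
a = g/(1 + 1.000) = 9.81/2.000 = 4.905 m/s².

a ≈ 4.91 m/s²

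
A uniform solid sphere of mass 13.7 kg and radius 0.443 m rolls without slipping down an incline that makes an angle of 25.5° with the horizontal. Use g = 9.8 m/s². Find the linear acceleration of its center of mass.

a ≈ 3.01 m/s²

Translation along the incline: Mg sinθ − f = Ma.
Rotation about the center: fR = Iα with I = (2/5)MR². No-slip gives a = αR, so f = (I/R²)a = (2/5)M a.
Substituting: Mg sinθ = (1 + 0.4000)Ma, so a = g sinθ/(1 + 0.4000) = (9.8) sin 25.5° / 1.400 = 3.014 m/s².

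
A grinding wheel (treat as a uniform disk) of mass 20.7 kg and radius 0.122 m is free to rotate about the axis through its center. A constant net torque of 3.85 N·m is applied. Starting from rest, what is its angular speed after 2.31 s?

ω ≈ 57.7 rad/s

I = ½MR² = (1/2)(20.7)(0.122)² = 0.1540 kg·m².
α = τ/I = 3.85/0.1540 = 24.99 rad/s².
ω = ω₀ + αt = 0 + (24.99)(2.31) = 57.73 rad/s.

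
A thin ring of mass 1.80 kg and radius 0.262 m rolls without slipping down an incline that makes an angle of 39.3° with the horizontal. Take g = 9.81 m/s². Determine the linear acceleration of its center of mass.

Translation along the incline: Mg sinθ − f = Ma.
Rotation about the center: fR = Iα with I = MR². No-slip gives a = αR, so f = (I/R²)a = M a.
Substituting: Mg sinθ = (1 + 1.000)Ma, so a = g sinθ/(1 + 1.000) = (9.81) sin 39.3° / 2.000 = 3.107 m/s².

a ≈ 3.11 m/s²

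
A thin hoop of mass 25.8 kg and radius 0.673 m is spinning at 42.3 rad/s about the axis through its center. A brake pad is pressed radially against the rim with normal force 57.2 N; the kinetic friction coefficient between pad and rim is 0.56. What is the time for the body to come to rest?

I = MR² = (25.8)(0.673)² = 11.69 kg·m².
Friction force f = μN = (0.56)(57.2) = 32.03 N at the rim; torque magnitude τ = fR = 21.56 N·m, opposing ω.
|α| = τ/I = 21.56/11.69 = 1.845 rad/s² (deceleration).
0 = ω₀ − |α|t ⇒ t = ω₀/|α| = 42.3/1.845 = 22.93 s.

t ≈ 22.9 s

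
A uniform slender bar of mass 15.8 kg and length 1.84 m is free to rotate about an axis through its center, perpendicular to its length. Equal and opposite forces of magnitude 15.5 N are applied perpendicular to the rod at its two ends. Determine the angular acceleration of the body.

I = (1/12)ML² = (1/12)(15.8)(1.84)² = 4.458 kg·m².
The couple gives τ = F·(L/2) + F·(L/2) = F L = (15.5)(1.84) = 28.52 N·m.
From τ = Iα: α = 28.52/4.458 = 6.398 rad/s².

α ≈ 6.40 rad/s²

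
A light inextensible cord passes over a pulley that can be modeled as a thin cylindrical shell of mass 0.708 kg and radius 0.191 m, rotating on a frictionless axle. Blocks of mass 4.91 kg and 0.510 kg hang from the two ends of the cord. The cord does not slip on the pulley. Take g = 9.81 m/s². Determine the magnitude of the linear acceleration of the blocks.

a ≈ 7.04 m/s²

I = MR² = (0.708)(0.191)² = 0.02583 kg·m².
Heavier block: m₁g − T₁ = m₁a. Lighter block: T₂ − m₂g = m₂a.
Pulley: (T₁ − T₂)R = Iα = I(a/R), so T₁ − T₂ = (I/R²)a = 1·M_p a = 0.7080·a.
Adding the three: (m₁ − m₂)g = (m₁ + m₂ + 0.7080)a, so a = (4.91 − 0.510)(9.81)/(4.91 + 0.510 + 0.7080) = 7.044 m/s².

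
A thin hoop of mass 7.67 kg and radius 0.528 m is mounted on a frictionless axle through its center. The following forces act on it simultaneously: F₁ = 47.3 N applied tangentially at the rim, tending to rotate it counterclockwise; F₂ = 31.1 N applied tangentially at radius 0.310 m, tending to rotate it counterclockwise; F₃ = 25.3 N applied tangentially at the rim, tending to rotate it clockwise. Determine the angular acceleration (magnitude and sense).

I = MR² = (7.67)(0.528)² = 2.138 kg·m².
Taking counterclockwise as positive: τ₁ = +(47.3)(0.528) = +24.97 N·m; τ₂ = +(31.1)(0.310) = +9.641 N·m; τ₃ = −(25.3)(0.528) = −13.36 N·m.
Net torque τ = 21.26 N·m.
α = τ/I = 21.26/2.138 = 9.941 rad/s².

α ≈ 9.94 rad/s², counterclockwise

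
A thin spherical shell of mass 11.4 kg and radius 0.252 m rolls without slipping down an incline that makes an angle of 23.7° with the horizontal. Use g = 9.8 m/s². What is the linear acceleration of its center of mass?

Translation along the incline: Mg sinθ − f = Ma.
Rotation about the center: fR = Iα with I = (2/3)MR². No-slip gives a = αR, so f = (I/R²)a = (2/3)M a.
Substituting: Mg sinθ = (1 + 0.6667)Ma, so a = g sinθ/(1 + 0.6667) = (9.8) sin 23.7° / 1.667 = 2.363 m/s².

a ≈ 2.36 m/s²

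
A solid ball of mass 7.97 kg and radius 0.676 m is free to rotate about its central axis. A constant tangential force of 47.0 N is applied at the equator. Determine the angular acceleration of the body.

I = (2/5)MR² = (2/5)(7.97)(0.676)² = 1.457 kg·m².
τ = F R = (47.0)(0.676) = 31.77 N·m.
Newton's second law for rotation, τ = Iα, gives α = τ/I = 31.77/1.457 = 21.81 rad/s².

α ≈ 21.8 rad/s²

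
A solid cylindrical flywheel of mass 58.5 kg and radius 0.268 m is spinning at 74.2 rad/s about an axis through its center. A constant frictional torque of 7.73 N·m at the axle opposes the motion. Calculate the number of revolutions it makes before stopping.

≈ 119 revolutions

I = ½MR² = (1/2)(58.5)(0.268)² = 2.101 kg·m².
The net torque has magnitude 7.73 N·m, opposing ω.
|α| = τ/I = 7.730/2.101 = 3.679 rad/s² (deceleration).
ω² = ω₀² − 2|α|θ with ω = 0 ⇒ θ = ω₀²/(2|α|) = 748.2 rad = 119.1 rev.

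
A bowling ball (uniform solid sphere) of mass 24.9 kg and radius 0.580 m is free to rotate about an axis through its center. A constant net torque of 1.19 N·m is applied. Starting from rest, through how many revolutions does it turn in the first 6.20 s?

I = (2/5)MR² = (2/5)(24.9)(0.580)² = 3.351 kg·m².
α = τ/I = 1.19/3.351 = 0.3552 rad/s².
θ = ½αt² = ½(0.3552)(6.20)² = 6.826 rad.
Revolutions = θ/(2π) = 1.086.

≈ 1.09 revolutions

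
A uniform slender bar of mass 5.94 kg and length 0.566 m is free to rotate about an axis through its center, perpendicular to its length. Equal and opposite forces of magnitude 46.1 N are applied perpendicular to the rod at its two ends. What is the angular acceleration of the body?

α ≈ 165 rad/s²

I = (1/12)ML² = (1/12)(5.94)(0.566)² = 0.1586 kg·m².
The couple gives τ = F·(L/2) + F·(L/2) = F L = (46.1)(0.566) = 26.09 N·m.
Newton's second law for rotation, τ = Iα, gives α = τ/I = 26.09/0.1586 = 164.5 rad/s².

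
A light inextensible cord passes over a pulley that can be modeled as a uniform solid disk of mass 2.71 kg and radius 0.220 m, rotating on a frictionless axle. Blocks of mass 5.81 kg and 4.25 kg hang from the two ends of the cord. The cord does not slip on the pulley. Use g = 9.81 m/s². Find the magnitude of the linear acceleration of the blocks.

I = ½MR² = (1/2)(2.71)(0.220)² = 0.06558 kg·m².
Heavier block: m₁g − T₁ = m₁a. Lighter block: T₂ − m₂g = m₂a.
Pulley: (T₁ − T₂)R = Iα = I(a/R), so T₁ − T₂ = (I/R²)a = (1/2)M_p a = 1.355·a.
Adding the three: (m₁ − m₂)g = (m₁ + m₂ + 1.355)a, so a = (5.81 − 4.25)(9.81)/(5.81 + 4.25 + 1.355) = 1.341 m/s².

a ≈ 1.34 m/s²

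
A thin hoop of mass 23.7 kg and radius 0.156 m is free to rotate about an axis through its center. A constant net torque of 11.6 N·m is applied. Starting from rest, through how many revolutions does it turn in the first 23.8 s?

≈ 907 revolutions

I = MR² = (23.7)(0.156)² = 0.5768 kg·m².
α = τ/I = 11.6/0.5768 = 20.11 rad/s².
θ = ½αt² = ½(20.11)(23.8)² = 5696 rad.
Revolutions = θ/(2π) = 906.6.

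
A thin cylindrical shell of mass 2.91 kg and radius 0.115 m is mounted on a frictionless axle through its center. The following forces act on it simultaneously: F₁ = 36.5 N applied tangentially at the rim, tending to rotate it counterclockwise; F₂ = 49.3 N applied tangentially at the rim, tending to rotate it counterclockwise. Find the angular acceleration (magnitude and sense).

α ≈ 256 rad/s², counterclockwise

I = MR² = (2.91)(0.115)² = 0.03848 kg·m².
Taking counterclockwise as positive: τ₁ = +(36.5)(0.115) = +4.197 N·m; τ₂ = +(49.3)(0.115) = +5.670 N·m.
Net torque τ = 9.867 N·m.
α = τ/I = 9.867/0.03848 = 256.4 rad/s².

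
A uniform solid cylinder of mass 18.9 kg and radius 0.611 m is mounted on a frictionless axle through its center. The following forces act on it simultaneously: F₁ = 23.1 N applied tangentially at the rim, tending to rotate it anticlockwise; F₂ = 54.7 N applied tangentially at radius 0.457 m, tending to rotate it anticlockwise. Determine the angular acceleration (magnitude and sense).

α ≈ 11.1 rad/s², anticlockwise

I = ½MR² = (1/2)(18.9)(0.611)² = 3.528 kg·m².
Taking anticlockwise as positive: τ₁ = +(23.1)(0.611) = +14.11 N·m; τ₂ = +(54.7)(0.457) = +25.00 N·m.
Net torque τ = 39.11 N·m.
α = τ/I = 39.11/3.528 = 11.09 rad/s².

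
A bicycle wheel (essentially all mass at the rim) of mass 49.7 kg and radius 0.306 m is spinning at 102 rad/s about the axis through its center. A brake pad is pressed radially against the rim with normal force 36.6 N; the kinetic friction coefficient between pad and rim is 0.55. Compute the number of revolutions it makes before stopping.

≈ 625 revolutions

I = MR² = (49.7)(0.306)² = 4.654 kg·m².
Friction force f = μN = (0.55)(36.6) = 20.13 N at the rim; torque magnitude τ = fR = 6.160 N·m, opposing ω.
|α| = τ/I = 6.160/4.654 = 1.324 rad/s² (deceleration).
ω² = ω₀² − 2|α|θ with ω = 0 ⇒ θ = ω₀²/(2|α|) = 3930 rad = 625.5 rev.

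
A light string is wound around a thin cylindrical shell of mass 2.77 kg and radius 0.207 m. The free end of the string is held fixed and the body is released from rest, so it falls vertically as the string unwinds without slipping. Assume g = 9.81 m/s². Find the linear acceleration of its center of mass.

Translation: Mg − T = Ma. Rotation about the center: TR = Iα with I = MR².
With a = αR: T = (I/R²)a = M a, so Mg = (1 + 1.000)Ma.
a = g/(1 + 1.000) = 9.81/2.000 = 4.905 m/s².

a ≈ 4.91 m/s²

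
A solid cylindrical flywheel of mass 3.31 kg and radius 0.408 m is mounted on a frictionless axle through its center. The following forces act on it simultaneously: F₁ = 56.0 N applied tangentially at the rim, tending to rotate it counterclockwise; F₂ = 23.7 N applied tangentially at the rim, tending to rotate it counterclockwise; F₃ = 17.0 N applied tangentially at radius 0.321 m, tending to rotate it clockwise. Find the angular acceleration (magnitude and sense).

α ≈ 98.2 rad/s², counterclockwise

I = ½MR² = (1/2)(3.31)(0.408)² = 0.2755 kg·m².
Taking counterclockwise as positive: τ₁ = +(56.0)(0.408) = +22.85 N·m; τ₂ = +(23.7)(0.408) = +9.670 N·m; τ₃ = −(17.0)(0.321) = −5.457 N·m.
Net torque τ = 27.06 N·m.
α = τ/I = 27.06/0.2755 = 98.22 rad/s².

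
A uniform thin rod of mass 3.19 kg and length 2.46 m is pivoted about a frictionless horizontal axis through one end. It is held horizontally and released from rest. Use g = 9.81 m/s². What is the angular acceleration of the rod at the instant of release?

α ≈ 5.98 rad/s²

About the pivot, I = (1/3)ML² = (1/3)(3.19)(2.46)² = 6.435 kg·m².
The weight acts at the center, a distance L/2 = 1.230 m from the pivot; τ = Mg(L/2) = 38.49 N·m.
α = τ/I = 38.49/6.435 = 5.982 rad/s².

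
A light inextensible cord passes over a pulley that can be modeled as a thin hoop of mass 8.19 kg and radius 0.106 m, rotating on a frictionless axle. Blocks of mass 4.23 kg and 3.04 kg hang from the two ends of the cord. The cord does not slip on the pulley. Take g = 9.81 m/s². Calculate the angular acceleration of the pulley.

I = MR² = (8.19)(0.106)² = 0.09202 kg·m².
Heavier block: m₁g − T₁ = m₁a. Lighter block: T₂ − m₂g = m₂a.
Pulley: (T₁ − T₂)R = Iα = I(a/R), so T₁ − T₂ = (I/R²)a = 1·M_p a = 8.190·a.
Adding the three: (m₁ − m₂)g = (m₁ + m₂ + 8.190)a, so a = (4.23 − 3.04)(9.81)/(4.23 + 3.04 + 8.190) = 0.7551 m/s².
α = a/R = 0.7551/0.106 = 7.124 rad/s².

α ≈ 7.12 rad/s²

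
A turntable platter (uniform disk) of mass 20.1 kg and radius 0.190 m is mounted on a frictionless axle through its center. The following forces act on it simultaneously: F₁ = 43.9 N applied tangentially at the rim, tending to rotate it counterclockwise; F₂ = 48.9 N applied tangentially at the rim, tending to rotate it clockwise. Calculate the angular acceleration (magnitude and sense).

α ≈ 2.62 rad/s², clockwise

I = ½MR² = (1/2)(20.1)(0.190)² = 0.3628 kg·m².
Taking counterclockwise as positive: τ₁ = +(43.9)(0.190) = +8.341 N·m; τ₂ = −(48.9)(0.190) = −9.291 N·m.
Net torque τ = -0.9500 N·m.
α = τ/I = -0.9500/0.3628 = -2.618 rad/s².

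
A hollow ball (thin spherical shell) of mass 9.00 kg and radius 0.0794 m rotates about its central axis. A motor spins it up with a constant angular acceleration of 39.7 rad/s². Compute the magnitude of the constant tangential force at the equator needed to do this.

I = (2/3)MR² = (2/3)(9.00)(0.0794)² = 0.03783 kg·m².
The required torque is τ = Iα = (0.03783)(39.70) = 1.502 N·m.
A tangential force at the equator gives τ = FR, so F = τ/R = 1.502/0.0794 = 18.91 N.

F ≈ 18.9 N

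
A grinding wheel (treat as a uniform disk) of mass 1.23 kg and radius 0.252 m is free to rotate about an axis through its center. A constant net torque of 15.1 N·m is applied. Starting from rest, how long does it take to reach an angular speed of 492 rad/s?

I = ½MR² = (1/2)(1.23)(0.252)² = 0.03905 kg·m².
α = τ/I = 15.1/0.03905 = 386.6 rad/s².
ω = αt ⇒ t = ω/α = 492/386.6 = 1.273 s.

t ≈ 1.27 s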